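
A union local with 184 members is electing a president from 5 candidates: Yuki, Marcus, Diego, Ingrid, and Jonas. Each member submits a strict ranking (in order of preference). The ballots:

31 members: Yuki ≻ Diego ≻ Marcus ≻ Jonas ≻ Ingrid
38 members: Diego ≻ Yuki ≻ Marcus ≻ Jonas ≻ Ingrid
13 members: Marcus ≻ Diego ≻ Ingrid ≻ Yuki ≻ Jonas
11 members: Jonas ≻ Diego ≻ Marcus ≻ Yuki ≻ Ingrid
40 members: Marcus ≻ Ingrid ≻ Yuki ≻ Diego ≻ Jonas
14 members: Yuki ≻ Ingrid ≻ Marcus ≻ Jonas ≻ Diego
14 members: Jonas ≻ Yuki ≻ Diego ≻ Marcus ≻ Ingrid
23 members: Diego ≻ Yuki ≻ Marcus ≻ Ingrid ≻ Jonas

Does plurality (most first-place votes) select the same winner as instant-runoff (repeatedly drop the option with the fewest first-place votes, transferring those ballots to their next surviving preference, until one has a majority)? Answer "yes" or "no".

no

Plurality — first-place votes: Yuki 45, Marcus 53, Diego 61, Ingrid 0, Jonas 25. Winner: Diego.
Instant-runoff — R1 Yuki 45, Marcus 53, Diego 61, Ingrid 0, Jonas 25 (Ingrid out); R2 Yuki 45, Marcus 53, Diego 61, Jonas 25 (Jonas out); R3 Yuki 59, Marcus 53, Diego 72 (Marcus out); R4 Yuki 99, Diego 85 (Yuki winner). Winner: Yuki.
The two methods disagree.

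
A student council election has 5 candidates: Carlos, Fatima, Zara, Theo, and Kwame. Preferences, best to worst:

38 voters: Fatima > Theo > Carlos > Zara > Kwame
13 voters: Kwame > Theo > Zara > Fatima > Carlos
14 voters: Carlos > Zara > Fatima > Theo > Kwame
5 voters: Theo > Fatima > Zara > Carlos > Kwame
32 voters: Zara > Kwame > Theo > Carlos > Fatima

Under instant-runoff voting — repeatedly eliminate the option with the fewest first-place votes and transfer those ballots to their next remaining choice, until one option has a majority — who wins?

Round 1: Carlos 14, Fatima 38, Zara 32, Theo 5, Kwame 13. Eliminate Theo.
Round 2: Carlos 14, Fatima 43, Zara 32, Kwame 13. Eliminate Kwame.
Round 3: Carlos 14, Fatima 43, Zara 45. Eliminate Carlos.
Round 4: Fatima 43, Zara 59. Zara has a majority.

Zara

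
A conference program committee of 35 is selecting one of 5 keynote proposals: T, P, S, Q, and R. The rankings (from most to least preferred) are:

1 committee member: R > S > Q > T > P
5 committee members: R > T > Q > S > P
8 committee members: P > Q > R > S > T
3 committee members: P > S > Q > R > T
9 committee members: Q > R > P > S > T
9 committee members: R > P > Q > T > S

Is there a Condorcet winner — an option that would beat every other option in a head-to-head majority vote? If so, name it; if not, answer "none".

Checking pairwise contests:
P beats T 29–6.
R beats P 24–11.
P beats S 29–6.
P beats Q 20–15.
Q beats R 20–15.
Every option loses at least one head-to-head, so there is no Condorcet winner.

none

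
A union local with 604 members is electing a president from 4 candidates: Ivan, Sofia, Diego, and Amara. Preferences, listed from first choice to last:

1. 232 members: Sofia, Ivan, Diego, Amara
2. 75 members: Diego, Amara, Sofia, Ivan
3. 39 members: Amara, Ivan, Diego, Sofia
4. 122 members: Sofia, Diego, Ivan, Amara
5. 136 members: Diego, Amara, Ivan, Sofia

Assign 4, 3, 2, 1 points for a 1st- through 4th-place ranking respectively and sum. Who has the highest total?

Diego

Ivan: 232·3 + 75·1 + 39·3 + 122·2 + 136·2 = 1404
Sofia: 232·4 + 75·2 + 39·1 + 122·4 + 136·1 = 1741
Diego: 232·2 + 75·4 + 39·2 + 122·3 + 136·4 = 1752
Amara: 232·1 + 75·3 + 39·4 + 122·1 + 136·3 = 1143
Diego has the highest Borda score (1752).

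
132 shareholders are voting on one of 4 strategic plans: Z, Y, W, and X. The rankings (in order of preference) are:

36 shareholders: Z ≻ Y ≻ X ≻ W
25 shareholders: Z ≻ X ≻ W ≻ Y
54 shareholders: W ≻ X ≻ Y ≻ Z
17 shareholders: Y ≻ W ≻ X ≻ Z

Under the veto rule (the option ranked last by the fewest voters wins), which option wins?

Last-place votes: Z 71, Y 25, W 36, X 0.
X is ranked last by the fewest voters, so X wins.

X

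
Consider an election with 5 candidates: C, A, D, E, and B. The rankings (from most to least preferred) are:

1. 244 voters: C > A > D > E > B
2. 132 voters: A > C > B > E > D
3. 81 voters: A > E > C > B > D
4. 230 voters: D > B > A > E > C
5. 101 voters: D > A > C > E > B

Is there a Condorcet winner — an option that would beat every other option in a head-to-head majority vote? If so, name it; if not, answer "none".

A

A vs C: 544–244 for A.
A vs D: 457–331 for A.
A vs E: 788–0 for A.
A vs B: 558–230 for A.
A beats every other option head-to-head.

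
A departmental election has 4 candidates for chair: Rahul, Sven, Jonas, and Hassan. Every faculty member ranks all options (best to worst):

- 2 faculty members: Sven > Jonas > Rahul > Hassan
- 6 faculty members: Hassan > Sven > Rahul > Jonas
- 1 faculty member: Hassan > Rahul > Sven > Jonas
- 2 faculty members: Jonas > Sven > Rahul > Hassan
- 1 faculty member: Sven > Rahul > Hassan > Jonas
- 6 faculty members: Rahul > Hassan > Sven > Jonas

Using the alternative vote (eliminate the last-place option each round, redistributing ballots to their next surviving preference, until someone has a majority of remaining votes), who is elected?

Round 1: Rahul 6, Sven 3, Jonas 2, Hassan 7. Eliminate Jonas.
Round 2: Rahul 6, Sven 5, Hassan 7. Eliminate Sven.
Round 3: Rahul 11, Hassan 7. Rahul has a majority.

Rahul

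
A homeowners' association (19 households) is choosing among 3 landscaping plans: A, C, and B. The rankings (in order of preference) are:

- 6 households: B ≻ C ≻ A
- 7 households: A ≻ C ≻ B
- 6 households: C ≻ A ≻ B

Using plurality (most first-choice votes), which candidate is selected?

A

First-place votes: A 7, C 6, B 6.
A has the most first-place votes.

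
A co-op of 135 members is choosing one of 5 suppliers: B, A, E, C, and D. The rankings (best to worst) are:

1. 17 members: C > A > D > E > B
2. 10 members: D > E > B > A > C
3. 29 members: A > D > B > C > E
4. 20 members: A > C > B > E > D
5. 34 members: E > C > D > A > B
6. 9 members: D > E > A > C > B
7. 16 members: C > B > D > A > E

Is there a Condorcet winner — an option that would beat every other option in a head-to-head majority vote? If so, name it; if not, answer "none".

Checking pairwise contests:
A beats B 109–26.
D beats A 69–66.
A beats E 82–53.
A beats C 68–67.
C beats D 87–48.
Every option loses at least one head-to-head, so there is no Condorcet winner.

none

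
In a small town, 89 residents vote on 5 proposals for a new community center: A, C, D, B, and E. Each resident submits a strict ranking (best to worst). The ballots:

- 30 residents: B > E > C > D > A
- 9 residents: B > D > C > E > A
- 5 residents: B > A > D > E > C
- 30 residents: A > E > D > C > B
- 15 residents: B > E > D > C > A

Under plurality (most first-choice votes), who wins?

B

First-place votes: A 30, C 0, D 0, B 59, E 0.
B has the most first-place votes.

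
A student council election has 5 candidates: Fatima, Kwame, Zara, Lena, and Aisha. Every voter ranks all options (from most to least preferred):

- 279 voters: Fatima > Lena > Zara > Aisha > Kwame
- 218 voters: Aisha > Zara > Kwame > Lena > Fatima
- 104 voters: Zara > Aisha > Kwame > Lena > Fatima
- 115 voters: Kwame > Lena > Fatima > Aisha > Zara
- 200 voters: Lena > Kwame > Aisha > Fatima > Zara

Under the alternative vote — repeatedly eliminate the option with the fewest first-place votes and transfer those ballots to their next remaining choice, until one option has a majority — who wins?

Lena

Round 1: Fatima 279, Kwame 115, Zara 104, Lena 200, Aisha 218. Eliminate Zara.
Round 2: Fatima 279, Kwame 115, Lena 200, Aisha 322. Eliminate Kwame.
Round 3: Fatima 279, Lena 315, Aisha 322. Eliminate Fatima.
Round 4: Lena 594, Aisha 322. Lena has a majority.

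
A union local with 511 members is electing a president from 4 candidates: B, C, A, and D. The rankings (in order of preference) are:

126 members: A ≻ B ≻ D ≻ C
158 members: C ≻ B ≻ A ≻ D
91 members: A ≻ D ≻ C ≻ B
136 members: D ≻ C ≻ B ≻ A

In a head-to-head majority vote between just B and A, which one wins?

B

Voters preferring B to A: 294; preferring A to B: 217.
B wins the head-to-head.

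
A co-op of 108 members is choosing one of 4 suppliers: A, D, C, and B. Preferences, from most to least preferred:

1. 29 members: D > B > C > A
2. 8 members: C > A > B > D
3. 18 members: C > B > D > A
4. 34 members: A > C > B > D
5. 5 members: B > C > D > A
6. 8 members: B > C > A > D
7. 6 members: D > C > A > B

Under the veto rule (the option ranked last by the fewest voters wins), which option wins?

Last-place votes: A 52, D 50, C 0, B 6.
C is ranked last by the fewest voters, so C wins.

C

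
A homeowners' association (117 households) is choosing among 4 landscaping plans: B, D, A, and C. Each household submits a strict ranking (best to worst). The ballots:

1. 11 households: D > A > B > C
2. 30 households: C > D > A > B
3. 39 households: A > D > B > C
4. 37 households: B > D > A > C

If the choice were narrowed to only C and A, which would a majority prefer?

A

Voters preferring C to A: 30; preferring A to C: 87.
A wins the head-to-head.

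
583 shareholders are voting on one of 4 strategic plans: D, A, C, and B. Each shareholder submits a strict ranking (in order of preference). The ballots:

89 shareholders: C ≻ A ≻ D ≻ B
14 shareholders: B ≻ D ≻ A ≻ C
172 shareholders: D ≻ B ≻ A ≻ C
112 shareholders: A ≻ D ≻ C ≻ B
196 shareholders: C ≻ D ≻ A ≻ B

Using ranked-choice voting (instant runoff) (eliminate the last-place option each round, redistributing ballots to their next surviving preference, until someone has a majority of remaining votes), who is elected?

Round 1: D 172, A 112, C 285, B 14. Eliminate B.
Round 2: D 186, A 112, C 285. Eliminate A.
Round 3: D 298, C 285. D has a majority.

D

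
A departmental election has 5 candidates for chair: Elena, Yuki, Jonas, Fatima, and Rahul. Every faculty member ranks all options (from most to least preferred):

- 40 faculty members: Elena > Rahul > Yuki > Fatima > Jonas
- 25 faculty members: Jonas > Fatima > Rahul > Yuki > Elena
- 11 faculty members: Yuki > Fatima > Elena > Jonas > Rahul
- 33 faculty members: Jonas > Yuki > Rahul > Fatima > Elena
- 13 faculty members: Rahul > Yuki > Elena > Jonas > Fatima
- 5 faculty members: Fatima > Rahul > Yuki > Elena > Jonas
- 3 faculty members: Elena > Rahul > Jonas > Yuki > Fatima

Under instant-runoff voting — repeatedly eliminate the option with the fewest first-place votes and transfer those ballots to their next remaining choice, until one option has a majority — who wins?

Round 1: Elena 43, Yuki 11, Jonas 58, Fatima 5, Rahul 13. Eliminate Fatima.
Round 2: Elena 43, Yuki 11, Jonas 58, Rahul 18. Eliminate Yuki.
Round 3: Elena 54, Jonas 58, Rahul 18. Eliminate Rahul.
Round 4: Elena 72, Jonas 58. Elena has a majority.

Elena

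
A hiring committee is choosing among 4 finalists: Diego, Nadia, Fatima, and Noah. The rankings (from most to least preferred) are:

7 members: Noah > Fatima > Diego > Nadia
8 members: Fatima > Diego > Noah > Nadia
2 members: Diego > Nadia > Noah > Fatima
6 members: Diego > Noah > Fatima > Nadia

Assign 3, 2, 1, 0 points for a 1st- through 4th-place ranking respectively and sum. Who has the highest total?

Diego

Diego: 7·1 + 8·2 + 2·3 + 6·3 = 47
Nadia: 7·0 + 8·0 + 2·2 + 6·0 = 4
Fatima: 7·2 + 8·3 + 2·0 + 6·1 = 44
Noah: 7·3 + 8·1 + 2·1 + 6·2 = 43
Diego has the highest Borda score (47).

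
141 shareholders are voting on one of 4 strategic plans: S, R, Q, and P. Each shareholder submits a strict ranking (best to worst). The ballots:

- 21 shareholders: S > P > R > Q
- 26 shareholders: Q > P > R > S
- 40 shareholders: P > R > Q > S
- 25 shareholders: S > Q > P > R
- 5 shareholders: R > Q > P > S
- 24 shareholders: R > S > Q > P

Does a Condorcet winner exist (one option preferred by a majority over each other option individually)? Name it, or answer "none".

none

Checking pairwise contests:
R beats S 95–46.
P beats R 112–29.
R beats Q 90–51.
Q beats P 80–61.
Every option loses at least one head-to-head, so there is no Condorcet winner.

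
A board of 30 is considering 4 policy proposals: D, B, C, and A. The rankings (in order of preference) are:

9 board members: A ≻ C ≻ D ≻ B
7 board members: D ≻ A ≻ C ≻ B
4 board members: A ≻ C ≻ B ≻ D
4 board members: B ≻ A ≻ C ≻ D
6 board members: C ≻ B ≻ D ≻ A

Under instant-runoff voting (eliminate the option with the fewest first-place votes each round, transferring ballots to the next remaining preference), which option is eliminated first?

Round 1: D 7, B 4, C 6, A 13. Eliminate B.

B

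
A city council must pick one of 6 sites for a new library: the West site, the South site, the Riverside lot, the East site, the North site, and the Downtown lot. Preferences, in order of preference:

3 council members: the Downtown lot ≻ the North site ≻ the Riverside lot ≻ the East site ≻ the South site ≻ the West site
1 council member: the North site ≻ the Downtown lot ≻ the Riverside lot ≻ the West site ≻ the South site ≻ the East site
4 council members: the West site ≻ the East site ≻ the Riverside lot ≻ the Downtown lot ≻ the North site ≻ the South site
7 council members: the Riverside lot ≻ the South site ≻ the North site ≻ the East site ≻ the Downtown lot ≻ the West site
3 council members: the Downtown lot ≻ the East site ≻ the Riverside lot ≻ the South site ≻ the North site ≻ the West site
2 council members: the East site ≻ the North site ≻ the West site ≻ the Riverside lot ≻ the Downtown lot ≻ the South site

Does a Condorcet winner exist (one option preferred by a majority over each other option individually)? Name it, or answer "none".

the Riverside lot vs the West site: 14–6 for the Riverside lot.
the Riverside lot vs the South site: 20–0 for the Riverside lot.
the Riverside lot vs the East site: 11–9 for the Riverside lot.
the Riverside lot vs the North site: 14–6 for the Riverside lot.
the Riverside lot vs the Downtown lot: 13–7 for the Riverside lot.
the Riverside lot beats every other option head-to-head.

the Riverside lot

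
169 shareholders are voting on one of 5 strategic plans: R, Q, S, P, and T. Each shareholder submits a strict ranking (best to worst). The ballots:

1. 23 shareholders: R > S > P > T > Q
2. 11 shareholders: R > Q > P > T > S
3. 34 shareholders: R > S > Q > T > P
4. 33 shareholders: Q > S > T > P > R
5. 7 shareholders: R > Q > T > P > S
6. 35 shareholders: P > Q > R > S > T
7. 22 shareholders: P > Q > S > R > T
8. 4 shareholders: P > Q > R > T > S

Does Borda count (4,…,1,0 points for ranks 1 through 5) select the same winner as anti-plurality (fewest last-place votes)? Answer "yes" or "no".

Borda — scores: R 400, Q 437, S 349, P 352, T 152. Winner: Q.
Anti-plurality — last-place votes: R 33, Q 23, S 22, P 34, T 57. Winner: S.
The two methods disagree.

no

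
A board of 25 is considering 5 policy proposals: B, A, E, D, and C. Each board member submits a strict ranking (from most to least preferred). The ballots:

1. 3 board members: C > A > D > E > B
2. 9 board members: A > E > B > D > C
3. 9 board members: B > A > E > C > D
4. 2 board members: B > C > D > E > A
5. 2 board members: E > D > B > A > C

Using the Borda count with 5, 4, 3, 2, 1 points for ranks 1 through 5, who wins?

A

B: 3·1 + 9·3 + 9·5 + 2·5 + 2·3 = 91
A: 3·4 + 9·5 + 9·4 + 2·1 + 2·2 = 99
E: 3·2 + 9·4 + 9·3 + 2·2 + 2·5 = 83
D: 3·3 + 9·2 + 9·1 + 2·3 + 2·4 = 50
C: 3·5 + 9·1 + 9·2 + 2·4 + 2·1 = 52
A has the highest Borda score (99).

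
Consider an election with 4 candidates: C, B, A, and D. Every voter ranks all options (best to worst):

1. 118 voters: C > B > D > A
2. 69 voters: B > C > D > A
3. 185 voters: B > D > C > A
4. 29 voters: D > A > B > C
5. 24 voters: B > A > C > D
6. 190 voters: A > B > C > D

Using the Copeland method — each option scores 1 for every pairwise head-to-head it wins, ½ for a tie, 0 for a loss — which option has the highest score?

B

C: beats A and D; loses to B → score 2.
B: beats C, A, and D → score 3.
A: loses to C, B, and D → score 0.
D: beats A; loses to C and B → score 1.
B has the best pairwise record.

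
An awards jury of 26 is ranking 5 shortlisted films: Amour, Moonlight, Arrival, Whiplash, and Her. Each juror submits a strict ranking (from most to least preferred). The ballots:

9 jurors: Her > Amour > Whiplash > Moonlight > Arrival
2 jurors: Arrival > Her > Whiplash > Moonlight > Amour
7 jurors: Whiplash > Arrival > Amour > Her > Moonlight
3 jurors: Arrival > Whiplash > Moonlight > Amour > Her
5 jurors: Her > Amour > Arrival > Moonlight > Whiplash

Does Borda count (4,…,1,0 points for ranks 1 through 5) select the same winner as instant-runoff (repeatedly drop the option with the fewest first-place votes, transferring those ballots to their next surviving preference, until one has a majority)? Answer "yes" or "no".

yes

Borda — scores: Amour 59, Moonlight 22, Arrival 51, Whiplash 59, Her 69. Winner: Her.
Instant-runoff — R1 Amour 0, Moonlight 0, Arrival 5, Whiplash 7, Her 14 (Her winner). Winner: Her.
The two methods agree.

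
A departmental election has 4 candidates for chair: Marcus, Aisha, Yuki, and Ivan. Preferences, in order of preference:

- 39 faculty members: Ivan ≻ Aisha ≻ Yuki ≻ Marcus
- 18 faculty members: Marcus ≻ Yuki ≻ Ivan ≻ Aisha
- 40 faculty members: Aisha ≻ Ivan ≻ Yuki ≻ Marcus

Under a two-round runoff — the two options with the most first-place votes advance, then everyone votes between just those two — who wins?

Ivan

Round 1 first-place votes: Marcus 18, Aisha 40, Yuki 0, Ivan 39.
Aisha and Ivan advance.
Runoff: Aisha is preferred to Ivan by 40 voters; Ivan by 57.
Ivan wins the runoff.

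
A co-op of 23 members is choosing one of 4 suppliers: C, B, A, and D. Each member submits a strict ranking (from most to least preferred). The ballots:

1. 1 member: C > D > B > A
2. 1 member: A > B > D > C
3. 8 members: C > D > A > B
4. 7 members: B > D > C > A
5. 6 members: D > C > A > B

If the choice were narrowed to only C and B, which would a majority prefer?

C

Voters preferring C to B: 15; preferring B to C: 8.
C wins the head-to-head.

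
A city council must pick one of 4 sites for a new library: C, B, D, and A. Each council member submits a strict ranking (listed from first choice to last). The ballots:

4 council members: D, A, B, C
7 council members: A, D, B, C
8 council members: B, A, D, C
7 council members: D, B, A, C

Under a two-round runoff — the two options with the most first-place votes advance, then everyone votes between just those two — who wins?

Round 1 first-place votes: C 0, B 8, D 11, A 7.
D and B advance.
Runoff: D is preferred to B by 18 voters; B by 8.
D wins the runoff.

D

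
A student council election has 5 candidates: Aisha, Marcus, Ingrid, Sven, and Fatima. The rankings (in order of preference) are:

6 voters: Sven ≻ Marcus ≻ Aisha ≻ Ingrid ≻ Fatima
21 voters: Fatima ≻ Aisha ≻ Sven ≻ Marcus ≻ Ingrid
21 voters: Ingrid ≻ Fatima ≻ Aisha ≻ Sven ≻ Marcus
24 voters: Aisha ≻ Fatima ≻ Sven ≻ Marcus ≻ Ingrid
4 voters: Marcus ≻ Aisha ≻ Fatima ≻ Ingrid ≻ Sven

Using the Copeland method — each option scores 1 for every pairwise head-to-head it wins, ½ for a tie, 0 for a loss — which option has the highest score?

Fatima

Aisha: beats Marcus, Ingrid, and Sven; loses to Fatima → score 3.
Marcus: beats Ingrid; loses to Aisha, Sven, and Fatima → score 1.
Ingrid: loses to Aisha, Marcus, Sven, and Fatima → score 0.
Sven: beats Marcus and Ingrid; loses to Aisha and Fatima → score 2.
Fatima: beats Aisha, Marcus, Ingrid, and Sven → score 4.
Fatima has the best pairwise record.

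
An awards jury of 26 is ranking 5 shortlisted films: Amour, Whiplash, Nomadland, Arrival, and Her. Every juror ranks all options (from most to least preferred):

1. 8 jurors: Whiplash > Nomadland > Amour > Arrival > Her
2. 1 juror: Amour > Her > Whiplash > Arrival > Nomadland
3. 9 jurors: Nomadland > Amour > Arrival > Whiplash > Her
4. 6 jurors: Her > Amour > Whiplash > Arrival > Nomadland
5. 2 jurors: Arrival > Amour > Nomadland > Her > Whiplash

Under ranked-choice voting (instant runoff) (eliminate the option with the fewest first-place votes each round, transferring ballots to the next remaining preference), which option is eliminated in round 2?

Round 1: Amour 1, Whiplash 8, Nomadland 9, Arrival 2, Her 6. Eliminate Amour.
Round 2: Whiplash 8, Nomadland 9, Arrival 2, Her 7. Eliminate Arrival.

Arrival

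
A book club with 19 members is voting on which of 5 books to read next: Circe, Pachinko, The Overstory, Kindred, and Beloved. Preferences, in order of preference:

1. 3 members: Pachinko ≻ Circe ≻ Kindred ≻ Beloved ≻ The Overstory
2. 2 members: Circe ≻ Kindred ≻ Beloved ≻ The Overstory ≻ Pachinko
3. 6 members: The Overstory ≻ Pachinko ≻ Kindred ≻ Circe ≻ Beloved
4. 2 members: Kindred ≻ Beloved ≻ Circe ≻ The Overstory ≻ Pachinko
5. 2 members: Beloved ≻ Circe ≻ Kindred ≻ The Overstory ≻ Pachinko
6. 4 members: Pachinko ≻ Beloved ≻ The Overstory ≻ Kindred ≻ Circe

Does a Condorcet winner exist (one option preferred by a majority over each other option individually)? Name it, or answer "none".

Checking pairwise contests:
Pachinko beats Circe 13–6.
The Overstory beats Pachinko 12–7.
Beloved beats The Overstory 13–6.
Pachinko beats Kindred 13–6.
Circe beats Beloved 11–8.
Every option loses at least one head-to-head, so there is no Condorcet winner.

none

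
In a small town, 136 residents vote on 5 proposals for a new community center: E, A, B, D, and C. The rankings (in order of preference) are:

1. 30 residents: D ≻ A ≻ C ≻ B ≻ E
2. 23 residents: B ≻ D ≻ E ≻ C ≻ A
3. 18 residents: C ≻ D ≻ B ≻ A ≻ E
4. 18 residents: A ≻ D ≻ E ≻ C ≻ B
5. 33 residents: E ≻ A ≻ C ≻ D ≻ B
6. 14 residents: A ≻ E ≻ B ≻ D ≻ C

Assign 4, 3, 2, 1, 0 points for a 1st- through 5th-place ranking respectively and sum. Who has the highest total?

E: 30·0 + 23·2 + 18·0 + 18·2 + 33·4 + 14·3 = 256
A: 30·3 + 23·0 + 18·1 + 18·4 + 33·3 + 14·4 = 335
B: 30·1 + 23·4 + 18·2 + 18·0 + 33·0 + 14·2 = 186
D: 30·4 + 23·3 + 18·3 + 18·3 + 33·1 + 14·1 = 344
C: 30·2 + 23·1 + 18·4 + 18·1 + 33·2 + 14·0 = 239
D has the highest Borda score (344).

D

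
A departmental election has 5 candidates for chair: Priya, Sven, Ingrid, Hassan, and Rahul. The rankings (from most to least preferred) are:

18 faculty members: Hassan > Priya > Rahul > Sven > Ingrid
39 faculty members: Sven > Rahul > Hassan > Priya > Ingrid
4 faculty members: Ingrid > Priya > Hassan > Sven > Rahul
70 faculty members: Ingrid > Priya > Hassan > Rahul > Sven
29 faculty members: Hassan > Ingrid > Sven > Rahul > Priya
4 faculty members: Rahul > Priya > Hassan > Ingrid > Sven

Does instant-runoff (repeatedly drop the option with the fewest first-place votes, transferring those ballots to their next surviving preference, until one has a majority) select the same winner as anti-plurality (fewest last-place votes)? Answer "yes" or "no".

yes

Instant-runoff — R1 Priya 0, Sven 39, Ingrid 74, Hassan 47, Rahul 4 (Priya out); R2 Sven 39, Ingrid 74, Hassan 47, Rahul 4 (Rahul out); R3 Sven 39, Ingrid 74, Hassan 51 (Sven out); R4 Ingrid 74, Hassan 90 (Hassan winner). Winner: Hassan.
Anti-plurality — last-place votes: Priya 29, Sven 74, Ingrid 57, Hassan 0, Rahul 4. Winner: Hassan.
The two methods agree.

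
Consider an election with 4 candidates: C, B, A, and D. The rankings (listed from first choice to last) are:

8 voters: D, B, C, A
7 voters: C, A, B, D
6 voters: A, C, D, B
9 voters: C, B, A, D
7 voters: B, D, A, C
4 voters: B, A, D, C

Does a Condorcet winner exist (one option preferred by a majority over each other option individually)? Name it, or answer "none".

C

C vs B: 22–19 for C.
C vs A: 24–17 for C.
C vs D: 22–19 for C.
C beats every other option head-to-head.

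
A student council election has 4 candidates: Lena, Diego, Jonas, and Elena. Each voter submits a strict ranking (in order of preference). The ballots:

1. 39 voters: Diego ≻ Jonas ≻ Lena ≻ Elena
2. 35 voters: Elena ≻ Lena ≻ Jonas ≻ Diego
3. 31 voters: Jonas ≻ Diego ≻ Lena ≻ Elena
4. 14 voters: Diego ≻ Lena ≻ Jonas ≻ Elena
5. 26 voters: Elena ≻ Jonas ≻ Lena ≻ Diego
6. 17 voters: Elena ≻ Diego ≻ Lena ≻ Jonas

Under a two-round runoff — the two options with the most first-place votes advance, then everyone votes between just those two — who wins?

Diego

Round 1 first-place votes: Lena 0, Diego 53, Jonas 31, Elena 78.
Elena and Diego advance.
Runoff: Elena is preferred to Diego by 78 voters; Diego by 84.
Diego wins the runoff.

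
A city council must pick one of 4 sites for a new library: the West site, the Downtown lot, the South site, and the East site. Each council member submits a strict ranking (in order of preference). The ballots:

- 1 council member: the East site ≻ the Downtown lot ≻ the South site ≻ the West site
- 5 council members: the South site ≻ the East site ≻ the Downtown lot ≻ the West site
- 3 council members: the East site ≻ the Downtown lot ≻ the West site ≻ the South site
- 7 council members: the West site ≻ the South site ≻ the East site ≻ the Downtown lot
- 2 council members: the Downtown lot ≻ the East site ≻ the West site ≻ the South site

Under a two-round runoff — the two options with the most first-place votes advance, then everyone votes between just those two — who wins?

Round 1 first-place votes: the West site 7, the Downtown lot 2, the South site 5, the East site 4.
the West site and the South site advance.
Runoff: the West site is preferred to the South site by 12 voters; the South site by 6.
the West site wins the runoff.

the West site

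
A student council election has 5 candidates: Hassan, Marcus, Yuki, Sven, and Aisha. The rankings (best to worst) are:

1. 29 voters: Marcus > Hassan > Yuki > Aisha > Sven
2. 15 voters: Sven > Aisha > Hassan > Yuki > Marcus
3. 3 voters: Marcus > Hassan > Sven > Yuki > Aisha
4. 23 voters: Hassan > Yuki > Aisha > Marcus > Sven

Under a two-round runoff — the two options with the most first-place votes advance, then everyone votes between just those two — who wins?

Hassan

Round 1 first-place votes: Hassan 23, Marcus 32, Yuki 0, Sven 15, Aisha 0.
Marcus and Hassan advance.
Runoff: Marcus is preferred to Hassan by 32 voters; Hassan by 38.
Hassan wins the runoff.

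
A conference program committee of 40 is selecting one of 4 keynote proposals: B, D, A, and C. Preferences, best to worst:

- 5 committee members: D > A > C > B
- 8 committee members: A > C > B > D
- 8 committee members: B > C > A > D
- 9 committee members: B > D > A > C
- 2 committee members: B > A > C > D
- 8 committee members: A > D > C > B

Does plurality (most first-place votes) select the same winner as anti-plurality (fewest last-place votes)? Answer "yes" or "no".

Plurality — first-place votes: B 19, D 5, A 16, C 0. Winner: B.
Anti-plurality — last-place votes: B 13, D 18, A 0, C 9. Winner: A.
The two methods disagree.

no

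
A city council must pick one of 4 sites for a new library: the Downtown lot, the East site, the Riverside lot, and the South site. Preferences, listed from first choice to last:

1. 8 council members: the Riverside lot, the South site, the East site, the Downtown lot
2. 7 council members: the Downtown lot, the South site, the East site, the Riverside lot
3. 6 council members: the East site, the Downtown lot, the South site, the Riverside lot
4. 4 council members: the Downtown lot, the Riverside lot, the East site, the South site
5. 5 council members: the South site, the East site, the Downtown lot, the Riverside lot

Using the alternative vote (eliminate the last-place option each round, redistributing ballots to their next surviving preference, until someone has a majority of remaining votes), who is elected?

Round 1: the Downtown lot 11, the East site 6, the Riverside lot 8, the South site 5. Eliminate the South site.
Round 2: the Downtown lot 11, the East site 11, the Riverside lot 8. Eliminate the Riverside lot.
Round 3: the Downtown lot 11, the East site 19. The East site has a majority.

the East site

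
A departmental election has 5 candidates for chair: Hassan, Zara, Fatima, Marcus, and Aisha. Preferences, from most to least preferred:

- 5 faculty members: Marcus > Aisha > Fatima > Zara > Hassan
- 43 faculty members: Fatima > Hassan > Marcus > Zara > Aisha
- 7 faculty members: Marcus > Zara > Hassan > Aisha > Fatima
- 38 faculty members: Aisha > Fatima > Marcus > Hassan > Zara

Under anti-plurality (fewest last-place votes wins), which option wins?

Last-place votes: Hassan 5, Zara 38, Fatima 7, Marcus 0, Aisha 43.
Marcus is ranked last by the fewest voters, so Marcus wins.

Marcus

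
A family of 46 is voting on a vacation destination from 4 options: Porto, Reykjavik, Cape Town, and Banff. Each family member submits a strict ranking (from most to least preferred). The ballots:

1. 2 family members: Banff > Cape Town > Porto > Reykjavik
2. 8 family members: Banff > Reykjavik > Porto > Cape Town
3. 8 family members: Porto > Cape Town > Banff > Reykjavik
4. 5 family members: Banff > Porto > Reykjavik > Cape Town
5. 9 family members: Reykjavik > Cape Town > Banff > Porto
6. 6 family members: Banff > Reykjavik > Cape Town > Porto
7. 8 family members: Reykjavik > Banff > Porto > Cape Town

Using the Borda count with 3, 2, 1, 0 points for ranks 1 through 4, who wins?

Banff

Porto: 2·1 + 8·1 + 8·3 + 5·2 + 9·0 + 6·0 + 8·1 = 52
Reykjavik: 2·0 + 8·2 + 8·0 + 5·1 + 9·3 + 6·2 + 8·3 = 84
Cape Town: 2·2 + 8·0 + 8·2 + 5·0 + 9·2 + 6·1 + 8·0 = 44
Banff: 2·3 + 8·3 + 8·1 + 5·3 + 9·1 + 6·3 + 8·2 = 96
Banff has the highest Borda score (96).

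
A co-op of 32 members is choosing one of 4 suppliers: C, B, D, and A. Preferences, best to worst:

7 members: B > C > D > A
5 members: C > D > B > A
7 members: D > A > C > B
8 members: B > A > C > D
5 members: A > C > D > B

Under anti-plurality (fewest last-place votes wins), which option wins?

Last-place votes: C 0, B 12, D 8, A 12.
C is ranked last by the fewest voters, so C wins.

C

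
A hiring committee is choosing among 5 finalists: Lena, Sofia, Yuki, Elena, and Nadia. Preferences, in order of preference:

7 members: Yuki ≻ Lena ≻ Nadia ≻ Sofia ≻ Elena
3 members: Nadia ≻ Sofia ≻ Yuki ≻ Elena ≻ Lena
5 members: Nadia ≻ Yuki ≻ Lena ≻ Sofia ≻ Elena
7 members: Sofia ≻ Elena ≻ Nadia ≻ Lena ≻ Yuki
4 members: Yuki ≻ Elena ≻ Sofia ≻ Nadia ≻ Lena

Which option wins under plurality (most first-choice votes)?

First-place votes: Lena 0, Sofia 7, Yuki 11, Elena 0, Nadia 8.
Yuki has the most first-place votes.

Yuki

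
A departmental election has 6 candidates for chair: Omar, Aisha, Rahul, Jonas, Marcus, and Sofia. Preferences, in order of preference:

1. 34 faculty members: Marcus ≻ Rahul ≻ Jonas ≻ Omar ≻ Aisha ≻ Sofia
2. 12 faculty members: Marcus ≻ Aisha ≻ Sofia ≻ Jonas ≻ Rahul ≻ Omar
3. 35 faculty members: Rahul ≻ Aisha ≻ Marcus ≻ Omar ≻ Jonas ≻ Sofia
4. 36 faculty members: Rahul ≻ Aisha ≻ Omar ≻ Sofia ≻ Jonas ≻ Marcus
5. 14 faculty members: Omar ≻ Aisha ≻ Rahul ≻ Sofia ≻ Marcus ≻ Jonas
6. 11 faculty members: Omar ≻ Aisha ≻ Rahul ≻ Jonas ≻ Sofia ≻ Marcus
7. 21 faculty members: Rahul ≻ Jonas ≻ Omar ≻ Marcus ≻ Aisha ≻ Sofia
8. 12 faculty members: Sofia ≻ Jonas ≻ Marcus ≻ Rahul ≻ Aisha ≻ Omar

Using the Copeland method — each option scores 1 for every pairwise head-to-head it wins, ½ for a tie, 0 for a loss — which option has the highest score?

Omar: beats Jonas and Sofia; loses to Aisha, Rahul, and Marcus → score 2.
Aisha: beats Omar, Jonas, Marcus, and Sofia; loses to Rahul → score 4.
Rahul: beats Omar, Aisha, Jonas, Marcus, and Sofia → score 5.
Jonas: beats Sofia; loses to Omar, Aisha, Rahul, and Marcus → score 1.
Marcus: beats Omar, Jonas, and Sofia; loses to Aisha and Rahul → score 3.
Sofia: loses to Omar, Aisha, Rahul, Jonas, and Marcus → score 0.
Rahul has the best pairwise record.

Rahul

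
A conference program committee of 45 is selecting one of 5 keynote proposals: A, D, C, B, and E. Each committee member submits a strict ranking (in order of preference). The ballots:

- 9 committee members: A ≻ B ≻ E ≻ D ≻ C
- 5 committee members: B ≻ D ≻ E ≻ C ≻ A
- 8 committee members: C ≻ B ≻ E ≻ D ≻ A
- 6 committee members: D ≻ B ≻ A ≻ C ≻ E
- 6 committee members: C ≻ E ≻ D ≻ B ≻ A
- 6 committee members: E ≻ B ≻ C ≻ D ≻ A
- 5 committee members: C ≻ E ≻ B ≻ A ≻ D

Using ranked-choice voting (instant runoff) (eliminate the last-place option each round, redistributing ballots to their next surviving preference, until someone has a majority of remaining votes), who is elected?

C

Round 1: A 9, D 6, C 19, B 5, E 6. Eliminate B.
Round 2: A 9, D 11, C 19, E 6. Eliminate E.
Round 3: A 9, D 11, C 25. C has a majority.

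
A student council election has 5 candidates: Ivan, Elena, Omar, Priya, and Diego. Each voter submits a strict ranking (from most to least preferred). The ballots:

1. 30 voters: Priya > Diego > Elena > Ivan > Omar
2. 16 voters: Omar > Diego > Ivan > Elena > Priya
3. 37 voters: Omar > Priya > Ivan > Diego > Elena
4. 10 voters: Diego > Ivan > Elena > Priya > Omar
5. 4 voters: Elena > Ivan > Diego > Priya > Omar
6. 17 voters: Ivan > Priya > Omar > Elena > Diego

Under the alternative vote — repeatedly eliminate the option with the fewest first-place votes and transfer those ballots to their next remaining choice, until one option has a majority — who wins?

Ivan

Round 1: Ivan 17, Elena 4, Omar 53, Priya 30, Diego 10. Eliminate Elena.
Round 2: Ivan 21, Omar 53, Priya 30, Diego 10. Eliminate Diego.
Round 3: Ivan 31, Omar 53, Priya 30. Eliminate Priya.
Round 4: Ivan 61, Omar 53. Ivan has a majority.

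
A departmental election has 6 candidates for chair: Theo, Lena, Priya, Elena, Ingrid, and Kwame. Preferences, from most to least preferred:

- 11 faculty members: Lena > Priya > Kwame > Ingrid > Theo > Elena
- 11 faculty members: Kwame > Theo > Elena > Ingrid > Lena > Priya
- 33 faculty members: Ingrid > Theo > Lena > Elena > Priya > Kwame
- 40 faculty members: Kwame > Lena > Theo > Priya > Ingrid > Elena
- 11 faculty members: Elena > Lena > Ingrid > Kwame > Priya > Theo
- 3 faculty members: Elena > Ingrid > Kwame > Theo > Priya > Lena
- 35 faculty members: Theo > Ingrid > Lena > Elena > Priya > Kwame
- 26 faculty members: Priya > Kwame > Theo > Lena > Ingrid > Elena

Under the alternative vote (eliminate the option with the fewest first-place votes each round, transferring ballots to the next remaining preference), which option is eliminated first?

Lena

Round 1: Theo 35, Lena 11, Priya 26, Elena 14, Ingrid 33, Kwame 51. Eliminate Lena.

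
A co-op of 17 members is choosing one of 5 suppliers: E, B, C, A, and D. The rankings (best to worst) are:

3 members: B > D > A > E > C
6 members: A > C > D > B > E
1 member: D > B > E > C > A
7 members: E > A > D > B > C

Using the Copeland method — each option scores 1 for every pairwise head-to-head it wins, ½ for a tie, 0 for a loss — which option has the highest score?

A

E: beats C; loses to B, A, and D → score 1.
B: beats E and C; loses to A and D → score 2.
C: loses to E, B, A, and D → score 0.
A: beats E, B, C, and D → score 4.
D: beats E, B, and C; loses to A → score 3.
A has the best pairwise record.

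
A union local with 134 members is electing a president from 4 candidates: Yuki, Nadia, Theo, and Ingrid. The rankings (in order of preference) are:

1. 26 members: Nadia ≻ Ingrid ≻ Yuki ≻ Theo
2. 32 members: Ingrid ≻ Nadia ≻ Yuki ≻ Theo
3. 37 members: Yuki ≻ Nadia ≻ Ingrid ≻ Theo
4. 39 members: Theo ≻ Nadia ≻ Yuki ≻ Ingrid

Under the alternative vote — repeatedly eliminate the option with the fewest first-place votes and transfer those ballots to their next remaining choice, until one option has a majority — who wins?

Round 1: Yuki 37, Nadia 26, Theo 39, Ingrid 32. Eliminate Nadia.
Round 2: Yuki 37, Theo 39, Ingrid 58. Eliminate Yuki.
Round 3: Theo 39, Ingrid 95. Ingrid has a majority.

Ingrid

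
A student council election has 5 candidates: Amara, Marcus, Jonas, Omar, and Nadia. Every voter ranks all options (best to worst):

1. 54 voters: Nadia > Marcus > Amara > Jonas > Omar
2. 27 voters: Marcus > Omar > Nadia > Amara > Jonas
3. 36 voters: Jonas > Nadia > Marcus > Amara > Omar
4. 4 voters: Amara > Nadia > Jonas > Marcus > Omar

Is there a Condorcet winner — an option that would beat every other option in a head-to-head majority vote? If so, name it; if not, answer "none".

Nadia vs Amara: 117–4 for Nadia.
Nadia vs Marcus: 94–27 for Nadia.
Nadia vs Jonas: 85–36 for Nadia.
Nadia vs Omar: 94–27 for Nadia.
Nadia beats every other option head-to-head.

Nadia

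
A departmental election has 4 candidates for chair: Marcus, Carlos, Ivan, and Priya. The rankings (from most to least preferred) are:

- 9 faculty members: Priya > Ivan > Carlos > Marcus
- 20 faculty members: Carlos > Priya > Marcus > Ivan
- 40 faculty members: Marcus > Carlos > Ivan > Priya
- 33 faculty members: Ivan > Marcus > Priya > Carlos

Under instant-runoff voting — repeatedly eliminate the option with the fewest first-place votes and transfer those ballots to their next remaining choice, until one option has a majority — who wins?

Round 1: Marcus 40, Carlos 20, Ivan 33, Priya 9. Eliminate Priya.
Round 2: Marcus 40, Carlos 20, Ivan 42. Eliminate Carlos.
Round 3: Marcus 60, Ivan 42. Marcus has a majority.

Marcus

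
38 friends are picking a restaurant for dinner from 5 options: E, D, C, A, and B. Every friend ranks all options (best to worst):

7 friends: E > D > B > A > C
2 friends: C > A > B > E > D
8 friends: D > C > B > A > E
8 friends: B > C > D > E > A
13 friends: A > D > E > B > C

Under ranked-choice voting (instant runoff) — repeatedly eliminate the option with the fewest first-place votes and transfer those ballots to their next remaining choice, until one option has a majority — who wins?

Round 1: E 7, D 8, C 2, A 13, B 8. Eliminate C.
Round 2: E 7, D 8, A 15, B 8. Eliminate E.
Round 3: D 15, A 15, B 8. Eliminate B.
Round 4: D 23, A 15. D has a majority.

D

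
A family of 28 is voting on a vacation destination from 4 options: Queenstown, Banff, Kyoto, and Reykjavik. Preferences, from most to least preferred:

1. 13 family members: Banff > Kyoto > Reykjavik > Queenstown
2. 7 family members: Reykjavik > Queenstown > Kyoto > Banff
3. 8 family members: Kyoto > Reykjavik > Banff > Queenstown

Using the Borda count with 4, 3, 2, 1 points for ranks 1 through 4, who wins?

Queenstown: 13·1 + 7·3 + 8·1 = 42
Banff: 13·4 + 7·1 + 8·2 = 75
Kyoto: 13·3 + 7·2 + 8·4 = 85
Reykjavik: 13·2 + 7·4 + 8·3 = 78
Kyoto has the highest Borda score (85).

Kyoto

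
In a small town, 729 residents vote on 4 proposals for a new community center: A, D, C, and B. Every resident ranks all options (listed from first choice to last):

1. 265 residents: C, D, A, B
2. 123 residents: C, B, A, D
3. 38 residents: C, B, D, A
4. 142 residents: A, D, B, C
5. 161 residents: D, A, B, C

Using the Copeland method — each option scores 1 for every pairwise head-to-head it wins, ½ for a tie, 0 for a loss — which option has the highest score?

A: beats B; loses to D and C → score 1.
D: beats A and B; loses to C → score 2.
C: beats A, D, and B → score 3.
B: loses to A, D, and C → score 0.
C has the best pairwise record.

C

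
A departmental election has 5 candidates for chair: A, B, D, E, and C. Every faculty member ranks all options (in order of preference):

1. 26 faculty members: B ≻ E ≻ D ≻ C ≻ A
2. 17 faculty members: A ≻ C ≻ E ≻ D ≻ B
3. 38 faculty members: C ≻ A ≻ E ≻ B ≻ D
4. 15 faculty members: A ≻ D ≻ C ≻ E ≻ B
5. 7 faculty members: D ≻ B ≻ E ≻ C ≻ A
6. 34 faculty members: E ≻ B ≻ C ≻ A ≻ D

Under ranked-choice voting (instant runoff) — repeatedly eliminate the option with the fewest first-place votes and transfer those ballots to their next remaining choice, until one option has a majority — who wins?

Round 1: A 32, B 26, D 7, E 34, C 38. Eliminate D.
Round 2: A 32, B 33, E 34, C 38. Eliminate A.
Round 3: B 33, E 34, C 70. C has a majority.

C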